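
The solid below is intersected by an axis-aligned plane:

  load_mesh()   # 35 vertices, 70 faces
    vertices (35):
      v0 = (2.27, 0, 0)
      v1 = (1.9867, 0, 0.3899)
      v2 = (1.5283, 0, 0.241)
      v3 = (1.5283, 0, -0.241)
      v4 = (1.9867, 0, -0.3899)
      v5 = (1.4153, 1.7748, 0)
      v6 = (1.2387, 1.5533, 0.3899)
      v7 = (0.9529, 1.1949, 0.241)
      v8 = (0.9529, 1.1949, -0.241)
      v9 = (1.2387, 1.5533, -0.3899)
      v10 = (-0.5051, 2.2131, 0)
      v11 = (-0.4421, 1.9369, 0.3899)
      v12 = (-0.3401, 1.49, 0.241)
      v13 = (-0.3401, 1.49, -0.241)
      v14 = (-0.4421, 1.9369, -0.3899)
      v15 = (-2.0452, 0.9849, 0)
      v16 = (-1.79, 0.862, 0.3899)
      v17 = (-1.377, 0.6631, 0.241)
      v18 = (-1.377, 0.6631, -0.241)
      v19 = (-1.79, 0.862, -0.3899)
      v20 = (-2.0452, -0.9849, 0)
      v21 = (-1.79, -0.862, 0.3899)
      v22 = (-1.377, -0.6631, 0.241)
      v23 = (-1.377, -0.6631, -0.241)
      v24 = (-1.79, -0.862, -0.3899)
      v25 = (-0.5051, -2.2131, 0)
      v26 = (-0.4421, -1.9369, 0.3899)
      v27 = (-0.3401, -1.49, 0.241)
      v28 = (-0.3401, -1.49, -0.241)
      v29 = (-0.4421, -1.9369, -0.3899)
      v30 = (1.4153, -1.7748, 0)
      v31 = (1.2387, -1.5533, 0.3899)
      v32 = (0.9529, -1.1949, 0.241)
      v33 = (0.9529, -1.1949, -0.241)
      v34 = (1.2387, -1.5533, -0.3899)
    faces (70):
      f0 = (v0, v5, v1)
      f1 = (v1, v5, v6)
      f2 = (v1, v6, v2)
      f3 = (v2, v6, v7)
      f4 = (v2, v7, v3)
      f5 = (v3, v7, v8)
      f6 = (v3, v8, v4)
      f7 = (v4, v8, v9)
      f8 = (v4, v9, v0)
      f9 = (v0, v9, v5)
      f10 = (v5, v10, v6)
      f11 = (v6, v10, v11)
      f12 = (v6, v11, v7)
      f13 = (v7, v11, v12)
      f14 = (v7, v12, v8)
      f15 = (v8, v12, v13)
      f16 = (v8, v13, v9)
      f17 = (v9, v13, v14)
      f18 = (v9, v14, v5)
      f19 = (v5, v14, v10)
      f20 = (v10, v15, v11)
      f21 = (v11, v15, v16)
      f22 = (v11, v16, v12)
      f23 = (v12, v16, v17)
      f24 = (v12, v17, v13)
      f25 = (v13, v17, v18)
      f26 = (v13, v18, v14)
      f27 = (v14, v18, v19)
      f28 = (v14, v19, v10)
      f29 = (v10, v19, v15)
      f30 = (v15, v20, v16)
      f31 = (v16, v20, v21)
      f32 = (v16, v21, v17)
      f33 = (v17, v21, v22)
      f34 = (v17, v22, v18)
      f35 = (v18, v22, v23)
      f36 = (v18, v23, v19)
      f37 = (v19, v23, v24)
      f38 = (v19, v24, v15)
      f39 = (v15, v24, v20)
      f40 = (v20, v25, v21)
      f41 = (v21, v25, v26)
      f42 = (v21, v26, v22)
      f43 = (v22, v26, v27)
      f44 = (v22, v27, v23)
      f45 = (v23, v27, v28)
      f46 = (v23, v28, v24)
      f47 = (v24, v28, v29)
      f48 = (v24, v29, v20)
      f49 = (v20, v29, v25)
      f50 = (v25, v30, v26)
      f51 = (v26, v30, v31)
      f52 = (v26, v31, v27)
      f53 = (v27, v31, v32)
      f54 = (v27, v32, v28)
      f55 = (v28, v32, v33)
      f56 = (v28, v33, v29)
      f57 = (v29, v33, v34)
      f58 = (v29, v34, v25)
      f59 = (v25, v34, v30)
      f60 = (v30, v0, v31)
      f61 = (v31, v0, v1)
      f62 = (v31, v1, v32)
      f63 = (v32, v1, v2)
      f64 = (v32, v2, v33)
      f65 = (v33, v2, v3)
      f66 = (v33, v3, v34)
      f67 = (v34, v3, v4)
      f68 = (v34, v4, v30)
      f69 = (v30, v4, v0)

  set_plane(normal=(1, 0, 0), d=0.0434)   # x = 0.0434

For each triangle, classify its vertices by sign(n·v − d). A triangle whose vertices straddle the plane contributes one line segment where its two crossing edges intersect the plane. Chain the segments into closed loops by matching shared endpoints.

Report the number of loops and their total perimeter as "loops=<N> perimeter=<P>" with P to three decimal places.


loops=2 perimeter=4.639

Straddling triangles (20 of 70):
  (v5,v10,v6) [+-+] → (0.0434, 2.08791, 0)–(0.0434, 2.00556, 0.12264)  len=0.1477
  (v6,v10,v11) [+--] → (0.0434, 2.00556, 0.12264)–(0.0434, 1.8261, 0.3899)  len=0.3219
  (v6,v11,v7) [+-+] → (0.0434, 1.8261, 0.3899)–(0.0434, 1.67866, 0.338079)  len=0.1563
  (v7,v11,v12) [+--] → (0.0434, 1.67866, 0.338079)–(0.0434, 1.40247, 0.241)  len=0.2928
  (v7,v12,v8) [+-+] → (0.0434, 1.40247, 0.241)–(0.0434, 1.40247, 0.0980402)  len=0.1430
  (v8,v12,v13) [+--] → (0.0434, 1.40247, 0.0980402)–(0.0434, 1.40247, -0.241)  len=0.3390
  (v8,v13,v9) [+-+] → (0.0434, 1.40247, -0.241)–(0.0434, 1.50538, -0.277169)  len=0.1091
  (v9,v13,v14) [+--] → (0.0434, 1.50538, -0.277169)–(0.0434, 1.8261, -0.3899)  len=0.3400
  (v9,v14,v5) [+-+] → (0.0434, 1.8261, -0.3899)–(0.0434, 1.89453, -0.287985)  len=0.1228
  (v5,v14,v10) [+--] → (0.0434, 1.89453, -0.287985)–(0.0434, 2.08791, 0)  len=0.3469
  (v25,v30,v26) [-+-] → (0.0434, -2.08791, 0)–(0.0434, -1.89453, 0.287985)  len=0.3469
  (v26,v30,v31) [-++] → (0.0434, -1.89453, 0.287985)–(0.0434, -1.8261, 0.3899)  len=0.1228
  (v26,v31,v27) [-+-] → (0.0434, -1.8261, 0.3899)–(0.0434, -1.50538, 0.277169)  len=0.3400
  (v27,v31,v32) [-++] → (0.0434, -1.50538, 0.277169)–(0.0434, -1.40247, 0.241)  len=0.1091
  (v27,v32,v28) [-+-] → (0.0434, -1.40247, 0.241)–(0.0434, -1.40247, -0.0980402)  len=0.3390
  (v28,v32,v33) [-++] → (0.0434, -1.40247, -0.0980402)–(0.0434, -1.40247, -0.241)  len=0.1430
  (v28,v33,v29) [-+-] → (0.0434, -1.40247, -0.241)–(0.0434, -1.67866, -0.338079)  len=0.2928
  (v29,v33,v34) [-++] → (0.0434, -1.67866, -0.338079)–(0.0434, -1.8261, -0.3899)  len=0.1563
  (v29,v34,v25) [-+-] → (0.0434, -1.8261, -0.3899)–(0.0434, -2.00556, -0.12264)  len=0.3219
  (v25,v34,v30) [-++] → (0.0434, -2.00556, -0.12264)–(0.0434, -2.08791, 0)  len=0.1477

Chained into 2 loop(s):
  loop 1: 10 segments, perimeter = 2.3194
  loop 2: 10 segments, perimeter = 2.3194
Total perimeter = 4.639


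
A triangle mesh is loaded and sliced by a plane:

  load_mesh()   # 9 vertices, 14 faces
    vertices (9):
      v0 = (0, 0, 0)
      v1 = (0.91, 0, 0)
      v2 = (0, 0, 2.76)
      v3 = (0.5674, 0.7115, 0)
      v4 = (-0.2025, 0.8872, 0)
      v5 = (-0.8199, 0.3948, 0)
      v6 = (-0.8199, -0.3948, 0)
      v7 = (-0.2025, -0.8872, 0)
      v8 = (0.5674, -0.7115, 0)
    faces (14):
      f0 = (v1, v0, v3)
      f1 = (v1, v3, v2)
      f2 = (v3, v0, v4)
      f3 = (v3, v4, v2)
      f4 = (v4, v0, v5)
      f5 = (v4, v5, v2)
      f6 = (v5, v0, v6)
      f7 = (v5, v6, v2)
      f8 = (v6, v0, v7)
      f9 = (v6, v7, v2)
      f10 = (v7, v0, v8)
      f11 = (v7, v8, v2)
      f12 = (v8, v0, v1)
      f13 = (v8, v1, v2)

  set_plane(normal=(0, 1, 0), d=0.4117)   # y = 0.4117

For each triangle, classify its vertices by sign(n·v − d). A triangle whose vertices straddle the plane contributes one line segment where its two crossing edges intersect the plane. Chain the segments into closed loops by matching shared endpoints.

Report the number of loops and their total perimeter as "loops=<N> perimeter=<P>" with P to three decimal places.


Straddling triangles (6 of 14):
  (v1,v0,v3) [--+] → (0.328318, 0.4117, 0)–(0.711759, 0.4117, 0)  len=0.3834
  (v1,v3,v2) [-+-] → (0.711759, 0.4117, 0)–(0.328318, 0.4117, 1.16296)  len=1.2245
  (v3,v0,v4) [+-+] → (0.328318, 0.4117, 0)–(-0.0939689, 0.4117, 0)  len=0.4223
  (v3,v4,v2) [++-] → (-0.0939689, 0.4117, 1.47924)–(0.328318, 0.4117, 1.16296)  len=0.5276
  (v4,v0,v5) [+--] → (-0.0939689, 0.4117, 0)–(-0.79871, 0.4117, 0)  len=0.7047
  (v4,v5,v2) [+--] → (-0.79871, 0.4117, 0)–(-0.0939689, 0.4117, 1.47924)  len=1.6385

Chained into 1 loop(s):
  loop 1: 6 segments, perimeter = 4.9011
Total perimeter = 4.901

loops=1 perimeter=4.901


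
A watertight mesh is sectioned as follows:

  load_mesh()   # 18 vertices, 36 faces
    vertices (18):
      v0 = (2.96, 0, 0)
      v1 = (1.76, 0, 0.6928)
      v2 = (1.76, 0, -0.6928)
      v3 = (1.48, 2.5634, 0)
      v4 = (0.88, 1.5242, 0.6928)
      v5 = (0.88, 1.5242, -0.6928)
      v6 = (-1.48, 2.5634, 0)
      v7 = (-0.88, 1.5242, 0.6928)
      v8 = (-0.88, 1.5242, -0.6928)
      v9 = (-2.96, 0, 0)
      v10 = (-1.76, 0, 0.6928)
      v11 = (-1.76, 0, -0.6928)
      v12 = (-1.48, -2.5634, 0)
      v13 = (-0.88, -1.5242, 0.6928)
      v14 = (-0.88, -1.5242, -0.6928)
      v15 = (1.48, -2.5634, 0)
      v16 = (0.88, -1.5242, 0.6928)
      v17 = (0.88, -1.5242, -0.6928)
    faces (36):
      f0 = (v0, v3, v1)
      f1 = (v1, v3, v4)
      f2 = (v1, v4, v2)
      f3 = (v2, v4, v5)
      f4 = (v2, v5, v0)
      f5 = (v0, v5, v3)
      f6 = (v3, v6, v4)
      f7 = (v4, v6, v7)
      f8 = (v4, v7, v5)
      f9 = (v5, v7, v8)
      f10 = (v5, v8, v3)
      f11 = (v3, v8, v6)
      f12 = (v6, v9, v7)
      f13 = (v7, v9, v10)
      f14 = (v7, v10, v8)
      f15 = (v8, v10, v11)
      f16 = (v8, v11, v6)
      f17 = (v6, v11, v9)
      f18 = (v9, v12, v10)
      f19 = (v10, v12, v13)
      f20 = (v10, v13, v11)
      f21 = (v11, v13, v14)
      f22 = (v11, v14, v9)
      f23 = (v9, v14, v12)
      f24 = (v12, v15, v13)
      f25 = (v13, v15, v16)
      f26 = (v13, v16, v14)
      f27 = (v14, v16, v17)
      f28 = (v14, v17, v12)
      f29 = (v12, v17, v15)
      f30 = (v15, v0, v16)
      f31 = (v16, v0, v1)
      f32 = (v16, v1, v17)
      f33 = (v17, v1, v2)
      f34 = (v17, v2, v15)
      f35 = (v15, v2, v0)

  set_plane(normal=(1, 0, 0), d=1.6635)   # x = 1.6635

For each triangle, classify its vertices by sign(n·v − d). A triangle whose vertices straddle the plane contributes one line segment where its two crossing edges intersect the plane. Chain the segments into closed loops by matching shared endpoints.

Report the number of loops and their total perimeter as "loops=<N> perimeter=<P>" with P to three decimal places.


Straddling triangles (12 of 36):
  (v0,v3,v1) [+-+] → (1.6635, 2.24557, 0)–(1.6635, 0.883458, 0.454031)  len=1.4358
  (v1,v3,v4) [+--] → (1.6635, 0.883458, 0.454031)–(1.6635, 0.167142, 0.6928)  len=0.7551
  (v1,v4,v2) [+-+] → (1.6635, 0.167142, 0.6928)–(1.6635, 0.167142, -0.540856)  len=1.2337
  (v2,v4,v5) [+--] → (1.6635, 0.167142, -0.540856)–(1.6635, 0.167142, -0.6928)  len=0.1519
  (v2,v5,v0) [+-+] → (1.6635, 0.167142, -0.6928)–(1.6635, 0.95006, -0.431834)  len=0.8253
  (v0,v5,v3) [+--] → (1.6635, 0.95006, -0.431834)–(1.6635, 2.24557, 0)  len=1.3656
  (v15,v0,v16) [-+-] → (1.6635, -2.24557, 0)–(1.6635, -0.95006, 0.431834)  len=1.3656
  (v16,v0,v1) [-++] → (1.6635, -0.95006, 0.431834)–(1.6635, -0.167142, 0.6928)  len=0.8253
  (v16,v1,v17) [-+-] → (1.6635, -0.167142, 0.6928)–(1.6635, -0.167142, 0.540856)  len=0.1519
  (v17,v1,v2) [-++] → (1.6635, -0.167142, 0.540856)–(1.6635, -0.167142, -0.6928)  len=1.2337
  (v17,v2,v15) [-+-] → (1.6635, -0.167142, -0.6928)–(1.6635, -0.883458, -0.454031)  len=0.7551
  (v15,v2,v0) [-++] → (1.6635, -0.883458, -0.454031)–(1.6635, -2.24557, 0)  len=1.4358

Chained into 2 loop(s):
  loop 1: 6 segments, perimeter = 5.7673
  loop 2: 6 segments, perimeter = 5.7673
Total perimeter = 11.535

loops=2 perimeter=11.535


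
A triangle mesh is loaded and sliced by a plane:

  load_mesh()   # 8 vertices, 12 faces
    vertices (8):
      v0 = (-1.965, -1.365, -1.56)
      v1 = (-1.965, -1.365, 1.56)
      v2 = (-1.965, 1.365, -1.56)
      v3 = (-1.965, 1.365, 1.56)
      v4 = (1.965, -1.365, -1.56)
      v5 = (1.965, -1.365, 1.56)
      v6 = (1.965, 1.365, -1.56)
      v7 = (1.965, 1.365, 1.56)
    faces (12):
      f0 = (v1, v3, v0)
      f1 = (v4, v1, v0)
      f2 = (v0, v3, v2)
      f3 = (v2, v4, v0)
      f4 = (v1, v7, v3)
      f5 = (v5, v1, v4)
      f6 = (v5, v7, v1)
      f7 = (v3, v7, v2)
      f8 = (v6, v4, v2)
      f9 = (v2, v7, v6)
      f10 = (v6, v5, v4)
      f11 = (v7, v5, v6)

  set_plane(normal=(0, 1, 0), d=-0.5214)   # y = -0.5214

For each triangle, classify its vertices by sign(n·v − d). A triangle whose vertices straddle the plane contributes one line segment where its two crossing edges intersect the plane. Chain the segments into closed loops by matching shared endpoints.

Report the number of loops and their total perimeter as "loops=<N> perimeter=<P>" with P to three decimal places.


Straddling triangles (8 of 12):
  (v1,v3,v0) [-+-] → (-1.965, -0.5214, 1.56)–(-1.965, -0.5214, -0.595886)  len=2.1559
  (v0,v3,v2) [-++] → (-1.965, -0.5214, -0.595886)–(-1.965, -0.5214, -1.56)  len=0.9641
  (v2,v4,v0) [+--] → (0.750587, -0.5214, -1.56)–(-1.965, -0.5214, -1.56)  len=2.7156
  (v1,v7,v3) [-++] → (-0.750587, -0.5214, 1.56)–(-1.965, -0.5214, 1.56)  len=1.2144
  (v5,v7,v1) [-+-] → (1.965, -0.5214, 1.56)–(-0.750587, -0.5214, 1.56)  len=2.7156
  (v6,v4,v2) [+-+] → (1.965, -0.5214, -1.56)–(0.750587, -0.5214, -1.56)  len=1.2144
  (v6,v5,v4) [+--] → (1.965, -0.5214, 0.595886)–(1.965, -0.5214, -1.56)  len=2.1559
  (v7,v5,v6) [+-+] → (1.965, -0.5214, 1.56)–(1.965, -0.5214, 0.595886)  len=0.9641

Chained into 1 loop(s):
  loop 1: 8 segments, perimeter = 14.1000
Total perimeter = 14.100

loops=1 perimeter=14.100


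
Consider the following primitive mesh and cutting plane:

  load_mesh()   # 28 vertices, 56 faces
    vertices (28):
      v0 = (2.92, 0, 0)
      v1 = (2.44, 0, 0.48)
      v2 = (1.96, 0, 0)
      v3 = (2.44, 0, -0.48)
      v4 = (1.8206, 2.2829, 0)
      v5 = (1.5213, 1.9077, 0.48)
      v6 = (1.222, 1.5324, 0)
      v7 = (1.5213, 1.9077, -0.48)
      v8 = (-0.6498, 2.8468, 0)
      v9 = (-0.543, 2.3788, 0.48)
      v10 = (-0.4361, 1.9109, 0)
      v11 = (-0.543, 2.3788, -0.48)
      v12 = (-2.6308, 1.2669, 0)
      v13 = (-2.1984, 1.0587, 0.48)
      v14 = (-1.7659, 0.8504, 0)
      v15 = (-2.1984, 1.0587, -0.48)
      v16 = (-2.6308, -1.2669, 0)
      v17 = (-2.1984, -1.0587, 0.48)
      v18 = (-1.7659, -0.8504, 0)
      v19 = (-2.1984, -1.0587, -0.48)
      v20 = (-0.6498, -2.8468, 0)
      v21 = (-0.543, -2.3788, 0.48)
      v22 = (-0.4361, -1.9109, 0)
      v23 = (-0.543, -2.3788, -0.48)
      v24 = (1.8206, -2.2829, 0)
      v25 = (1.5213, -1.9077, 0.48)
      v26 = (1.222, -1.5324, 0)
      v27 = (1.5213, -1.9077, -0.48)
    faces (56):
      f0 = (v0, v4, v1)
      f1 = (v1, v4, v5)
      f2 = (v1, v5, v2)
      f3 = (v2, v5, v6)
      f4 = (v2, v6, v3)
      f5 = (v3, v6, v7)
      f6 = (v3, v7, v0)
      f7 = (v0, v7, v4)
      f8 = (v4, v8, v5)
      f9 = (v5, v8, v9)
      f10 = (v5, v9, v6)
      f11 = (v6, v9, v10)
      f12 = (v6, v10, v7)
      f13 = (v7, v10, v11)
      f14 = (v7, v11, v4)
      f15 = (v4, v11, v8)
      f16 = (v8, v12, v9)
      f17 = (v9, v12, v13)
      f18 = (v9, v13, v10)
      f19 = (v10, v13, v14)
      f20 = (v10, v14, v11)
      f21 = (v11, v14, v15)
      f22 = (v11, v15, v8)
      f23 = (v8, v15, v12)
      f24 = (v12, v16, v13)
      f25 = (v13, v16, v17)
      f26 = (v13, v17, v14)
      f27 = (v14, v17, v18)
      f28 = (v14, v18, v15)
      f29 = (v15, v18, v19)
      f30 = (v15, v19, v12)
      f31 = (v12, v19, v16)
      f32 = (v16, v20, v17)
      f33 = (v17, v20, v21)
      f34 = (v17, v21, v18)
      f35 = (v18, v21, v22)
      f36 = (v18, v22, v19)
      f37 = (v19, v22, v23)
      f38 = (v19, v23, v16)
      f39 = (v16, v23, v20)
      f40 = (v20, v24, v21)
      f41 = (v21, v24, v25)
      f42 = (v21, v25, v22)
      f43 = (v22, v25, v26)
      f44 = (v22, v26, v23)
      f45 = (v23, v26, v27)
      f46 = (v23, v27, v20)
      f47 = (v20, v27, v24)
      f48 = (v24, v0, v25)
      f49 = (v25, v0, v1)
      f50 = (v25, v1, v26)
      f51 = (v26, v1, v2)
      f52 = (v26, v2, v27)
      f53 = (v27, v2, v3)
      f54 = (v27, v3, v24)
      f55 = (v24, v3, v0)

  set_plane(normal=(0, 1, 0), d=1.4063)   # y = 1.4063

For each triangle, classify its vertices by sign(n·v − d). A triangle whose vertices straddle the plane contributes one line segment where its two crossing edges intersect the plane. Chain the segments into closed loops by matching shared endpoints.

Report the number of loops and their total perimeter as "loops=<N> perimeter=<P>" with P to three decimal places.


Straddling triangles (16 of 56):
  (v0,v4,v1) [-+-] → (2.24275, 1.4063, 0)–(2.05844, 1.4063, 0.184313)  len=0.2607
  (v1,v4,v5) [-++] → (2.05844, 1.4063, 0.184313)–(1.76276, 1.4063, 0.48)  len=0.4182
  (v1,v5,v2) [-+-] → (1.76276, 1.4063, 0.48)–(1.6366, 1.4063, 0.353842)  len=0.1784
  (v2,v5,v6) [-++] → (1.6366, 1.4063, 0.353842)–(1.28273, 1.4063, 0)  len=0.5004
  (v2,v6,v3) [-+-] → (1.28273, 1.4063, 0)–(1.32223, 1.4063, -0.0394988)  len=0.0559
  (v3,v6,v7) [-++] → (1.32223, 1.4063, -0.0394988)–(1.76276, 1.4063, -0.48)  len=0.6230
  (v3,v7,v0) [-+-] → (1.76276, 1.4063, -0.48)–(1.88892, 1.4063, -0.353842)  len=0.1784
  (v0,v7,v4) [-++] → (1.88892, 1.4063, -0.353842)–(2.24275, 1.4063, 0)  len=0.5004
  (v8,v12,v9) [+-+] → (-2.45601, 1.4063, 0)–(-2.36905, 1.4063, 0.0601781)  len=0.1058
  (v9,v12,v13) [+--] → (-2.36905, 1.4063, 0.0601781)–(-1.76251, 1.4063, 0.48)  len=0.7377
  (v9,v13,v10) [+-+] → (-1.76251, 1.4063, 0.48)–(-1.47958, 1.4063, 0.284215)  len=0.3441
  (v10,v13,v14) [+--] → (-1.47958, 1.4063, 0.284215)–(-1.06884, 1.4063, 0)  len=0.4995
  (v10,v14,v11) [+-+] → (-1.06884, 1.4063, 0)–(-1.32111, 1.4063, -0.174583)  len=0.3068
  (v11,v14,v15) [+--] → (-1.32111, 1.4063, -0.174583)–(-1.76251, 1.4063, -0.48)  len=0.5368
  (v11,v15,v8) [+-+] → (-1.76251, 1.4063, -0.48)–(-1.89736, 1.4063, -0.38669)  len=0.1640
  (v8,v15,v12) [+--] → (-1.89736, 1.4063, -0.38669)–(-2.45601, 1.4063, 0)  len=0.6794

Chained into 2 loop(s):
  loop 1: 8 segments, perimeter = 2.7153
  loop 2: 8 segments, perimeter = 3.3739
Total perimeter = 6.089

loops=2 perimeter=6.089


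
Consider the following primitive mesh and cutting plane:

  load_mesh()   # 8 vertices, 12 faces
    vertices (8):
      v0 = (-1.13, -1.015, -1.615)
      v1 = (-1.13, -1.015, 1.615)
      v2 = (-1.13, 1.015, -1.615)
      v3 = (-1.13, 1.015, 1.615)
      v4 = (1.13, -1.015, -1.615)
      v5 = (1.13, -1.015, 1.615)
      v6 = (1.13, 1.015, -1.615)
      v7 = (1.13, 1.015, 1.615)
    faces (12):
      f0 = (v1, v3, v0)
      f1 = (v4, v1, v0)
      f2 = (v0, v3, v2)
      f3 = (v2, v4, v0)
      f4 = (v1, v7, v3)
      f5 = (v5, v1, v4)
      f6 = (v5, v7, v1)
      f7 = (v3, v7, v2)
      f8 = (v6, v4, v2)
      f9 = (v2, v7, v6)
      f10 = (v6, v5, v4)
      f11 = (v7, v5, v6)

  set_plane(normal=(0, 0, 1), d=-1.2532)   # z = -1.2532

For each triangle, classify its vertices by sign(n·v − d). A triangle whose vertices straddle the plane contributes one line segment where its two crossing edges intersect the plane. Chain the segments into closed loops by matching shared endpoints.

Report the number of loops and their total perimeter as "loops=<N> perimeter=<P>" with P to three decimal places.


loops=1 perimeter=8.580

Straddling triangles (8 of 12):
  (v1,v3,v0) [++-] → (-1.13, -0.787615, -1.2532)–(-1.13, -1.015, -1.2532)  len=0.2274
  (v4,v1,v0) [-+-] → (0.876852, -1.015, -1.2532)–(-1.13, -1.015, -1.2532)  len=2.0069
  (v0,v3,v2) [-+-] → (-1.13, -0.787615, -1.2532)–(-1.13, 1.015, -1.2532)  len=1.8026
  (v5,v1,v4) [++-] → (0.876852, -1.015, -1.2532)–(1.13, -1.015, -1.2532)  len=0.2531
  (v3,v7,v2) [++-] → (-0.876852, 1.015, -1.2532)–(-1.13, 1.015, -1.2532)  len=0.2531
  (v2,v7,v6) [-+-] → (-0.876852, 1.015, -1.2532)–(1.13, 1.015, -1.2532)  len=2.0069
  (v6,v5,v4) [-+-] → (1.13, 0.787615, -1.2532)–(1.13, -1.015, -1.2532)  len=1.8026
  (v7,v5,v6) [++-] → (1.13, 0.787615, -1.2532)–(1.13, 1.015, -1.2532)  len=0.2274

Chained into 1 loop(s):
  loop 1: 8 segments, perimeter = 8.5800
Total perimeter = 8.580


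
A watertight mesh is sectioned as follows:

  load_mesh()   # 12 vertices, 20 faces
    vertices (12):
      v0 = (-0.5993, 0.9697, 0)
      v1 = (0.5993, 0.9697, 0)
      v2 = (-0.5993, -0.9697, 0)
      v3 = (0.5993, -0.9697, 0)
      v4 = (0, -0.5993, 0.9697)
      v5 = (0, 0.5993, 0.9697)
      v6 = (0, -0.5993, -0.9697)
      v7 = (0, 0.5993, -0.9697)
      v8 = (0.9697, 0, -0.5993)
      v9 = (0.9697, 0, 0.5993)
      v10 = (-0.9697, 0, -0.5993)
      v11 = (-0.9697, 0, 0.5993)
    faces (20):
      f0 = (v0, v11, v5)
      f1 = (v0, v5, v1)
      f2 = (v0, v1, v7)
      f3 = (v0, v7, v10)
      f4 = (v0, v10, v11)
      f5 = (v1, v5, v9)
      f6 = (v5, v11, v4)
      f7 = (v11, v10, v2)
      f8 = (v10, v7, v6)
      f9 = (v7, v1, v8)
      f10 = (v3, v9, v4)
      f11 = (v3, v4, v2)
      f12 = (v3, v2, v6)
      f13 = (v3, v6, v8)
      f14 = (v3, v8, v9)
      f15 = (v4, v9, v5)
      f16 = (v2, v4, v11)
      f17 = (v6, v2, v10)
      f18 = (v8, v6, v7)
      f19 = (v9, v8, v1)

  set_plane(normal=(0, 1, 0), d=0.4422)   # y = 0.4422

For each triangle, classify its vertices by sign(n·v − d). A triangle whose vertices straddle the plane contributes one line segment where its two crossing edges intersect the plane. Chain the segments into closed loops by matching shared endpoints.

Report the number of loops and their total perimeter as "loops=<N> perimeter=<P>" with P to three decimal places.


Straddling triangles (10 of 20):
  (v0,v11,v5) [+-+] → (-0.800791, 0.4422, 0.326009)–(-0.254196, 0.4422, 0.872604)  len=0.7730
  (v0,v7,v10) [++-] → (-0.254196, 0.4422, -0.872604)–(-0.800791, 0.4422, -0.326009)  len=0.7730
  (v0,v10,v11) [+--] → (-0.800791, 0.4422, -0.326009)–(-0.800791, 0.4422, 0.326009)  len=0.6520
  (v1,v5,v9) [++-] → (0.254196, 0.4422, 0.872604)–(0.800791, 0.4422, 0.326009)  len=0.7730
  (v5,v11,v4) [+--] → (-0.254196, 0.4422, 0.872604)–(0, 0.4422, 0.9697)  len=0.2721
  (v10,v7,v6) [-+-] → (-0.254196, 0.4422, -0.872604)–(0, 0.4422, -0.9697)  len=0.2721
  (v7,v1,v8) [++-] → (0.800791, 0.4422, -0.326009)–(0.254196, 0.4422, -0.872604)  len=0.7730
  (v4,v9,v5) [--+] → (0.254196, 0.4422, 0.872604)–(0, 0.4422, 0.9697)  len=0.2721
  (v8,v6,v7) [--+] → (0, 0.4422, -0.9697)–(0.254196, 0.4422, -0.872604)  len=0.2721
  (v9,v8,v1) [--+] → (0.800791, 0.4422, -0.326009)–(0.800791, 0.4422, 0.326009)  len=0.6520

Chained into 1 loop(s):
  loop 1: 10 segments, perimeter = 5.4845
Total perimeter = 5.484

loops=1 perimeter=5.484


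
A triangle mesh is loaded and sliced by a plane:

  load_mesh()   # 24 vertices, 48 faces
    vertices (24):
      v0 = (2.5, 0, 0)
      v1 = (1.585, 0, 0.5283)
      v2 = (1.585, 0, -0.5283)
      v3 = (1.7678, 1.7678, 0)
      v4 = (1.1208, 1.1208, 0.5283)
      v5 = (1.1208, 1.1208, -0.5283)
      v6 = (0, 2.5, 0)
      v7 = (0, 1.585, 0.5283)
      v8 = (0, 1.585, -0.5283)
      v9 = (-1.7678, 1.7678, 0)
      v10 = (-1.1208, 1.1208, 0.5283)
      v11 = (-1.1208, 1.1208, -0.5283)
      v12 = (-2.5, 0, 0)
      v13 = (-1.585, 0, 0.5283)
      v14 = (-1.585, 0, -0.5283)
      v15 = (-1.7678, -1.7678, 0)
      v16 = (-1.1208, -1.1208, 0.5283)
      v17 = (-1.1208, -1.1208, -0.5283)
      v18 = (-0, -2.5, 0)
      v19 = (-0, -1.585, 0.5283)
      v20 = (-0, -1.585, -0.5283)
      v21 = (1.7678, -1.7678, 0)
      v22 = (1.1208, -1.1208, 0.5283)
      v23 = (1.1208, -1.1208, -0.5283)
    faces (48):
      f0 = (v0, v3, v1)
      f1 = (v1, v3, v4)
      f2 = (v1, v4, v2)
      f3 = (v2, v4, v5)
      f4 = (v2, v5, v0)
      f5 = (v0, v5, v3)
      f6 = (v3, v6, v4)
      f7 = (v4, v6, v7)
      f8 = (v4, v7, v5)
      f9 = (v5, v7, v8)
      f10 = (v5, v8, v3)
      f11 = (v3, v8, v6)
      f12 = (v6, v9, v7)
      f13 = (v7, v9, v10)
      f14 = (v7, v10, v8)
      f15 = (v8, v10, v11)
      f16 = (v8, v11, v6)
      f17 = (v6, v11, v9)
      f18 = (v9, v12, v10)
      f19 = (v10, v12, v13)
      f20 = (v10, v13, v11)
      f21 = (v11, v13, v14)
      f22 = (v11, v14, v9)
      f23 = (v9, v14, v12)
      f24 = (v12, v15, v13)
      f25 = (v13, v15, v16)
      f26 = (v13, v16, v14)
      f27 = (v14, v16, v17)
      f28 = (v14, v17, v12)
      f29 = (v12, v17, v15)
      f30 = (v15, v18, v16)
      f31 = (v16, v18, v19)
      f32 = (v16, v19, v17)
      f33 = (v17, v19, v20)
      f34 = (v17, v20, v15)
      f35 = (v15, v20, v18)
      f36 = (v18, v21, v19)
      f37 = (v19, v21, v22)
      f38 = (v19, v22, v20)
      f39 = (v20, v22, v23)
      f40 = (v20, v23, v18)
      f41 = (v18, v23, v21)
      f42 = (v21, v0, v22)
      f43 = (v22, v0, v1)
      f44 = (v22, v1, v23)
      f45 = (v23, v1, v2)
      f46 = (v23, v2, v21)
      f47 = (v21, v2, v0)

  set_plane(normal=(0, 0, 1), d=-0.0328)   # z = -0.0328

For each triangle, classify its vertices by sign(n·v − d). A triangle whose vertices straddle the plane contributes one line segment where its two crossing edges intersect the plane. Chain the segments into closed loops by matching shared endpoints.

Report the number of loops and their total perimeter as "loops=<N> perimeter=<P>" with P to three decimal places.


Straddling triangles (32 of 48):
  (v1,v4,v2) [++-] → (1.36731, 0.525607, -0.0328)–(1.585, 0, -0.0328)  len=0.5689
  (v2,v4,v5) [-+-] → (1.36731, 0.525607, -0.0328)–(1.1208, 1.1208, -0.0328)  len=0.6442
  (v2,v5,v0) [--+] → (2.41437, 0.0695859, -0.0328)–(2.44319, 0, -0.0328)  len=0.0753
  (v0,v5,v3) [+-+] → (2.41437, 0.0695859, -0.0328)–(1.72763, 1.72763, -0.0328)  len=1.7946
  (v4,v7,v5) [++-] → (0.595193, 1.33849, -0.0328)–(1.1208, 1.1208, -0.0328)  len=0.5689
  (v5,v7,v8) [-+-] → (0.595193, 1.33849, -0.0328)–(0, 1.585, -0.0328)  len=0.6442
  (v5,v8,v3) [--+] → (1.65804, 1.75645, -0.0328)–(1.72763, 1.72763, -0.0328)  len=0.0753
  (v3,v8,v6) [+-+] → (1.65804, 1.75645, -0.0328)–(0, 2.44319, -0.0328)  len=1.7946
  (v7,v10,v8) [++-] → (-0.525607, 1.36731, -0.0328)–(0, 1.585, -0.0328)  len=0.5689
  (v8,v10,v11) [-+-] → (-0.525607, 1.36731, -0.0328)–(-1.1208, 1.1208, -0.0328)  len=0.6442
  (v8,v11,v6) [--+] → (-0.0695859, 2.41437, -0.0328)–(0, 2.44319, -0.0328)  len=0.0753
  (v6,v11,v9) [+-+] → (-0.0695859, 2.41437, -0.0328)–(-1.72763, 1.72763, -0.0328)  len=1.7946
  (v10,v13,v11) [++-] → (-1.33849, 0.595193, -0.0328)–(-1.1208, 1.1208, -0.0328)  len=0.5689
  (v11,v13,v14) [-+-] → (-1.33849, 0.595193, -0.0328)–(-1.585, 0, -0.0328)  len=0.6442
  (v11,v14,v9) [--+] → (-1.75645, 1.65804, -0.0328)–(-1.72763, 1.72763, -0.0328)  len=0.0753
  (v9,v14,v12) [+-+] → (-1.75645, 1.65804, -0.0328)–(-2.44319, 0, -0.0328)  len=1.7946
  (v13,v16,v14) [++-] → (-1.36731, -0.525607, -0.0328)–(-1.585, 0, -0.0328)  len=0.5689
  (v14,v16,v17) [-+-] → (-1.36731, -0.525607, -0.0328)–(-1.1208, -1.1208, -0.0328)  len=0.6442
  (v14,v17,v12) [--+] → (-2.41437, -0.0695859, -0.0328)–(-2.44319, 0, -0.0328)  len=0.0753
  (v12,v17,v15) [+-+] → (-2.41437, -0.0695859, -0.0328)–(-1.72763, -1.72763, -0.0328)  len=1.7946
  (v16,v19,v17) [++-] → (-0.595193, -1.33849, -0.0328)–(-1.1208, -1.1208, -0.0328)  len=0.5689
  (v17,v19,v20) [-+-] → (-0.595193, -1.33849, -0.0328)–(0, -1.585, -0.0328)  len=0.6442
  (v17,v20,v15) [--+] → (-1.65804, -1.75645, -0.0328)–(-1.72763, -1.72763, -0.0328)  len=0.0753
  (v15,v20,v18) [+-+] → (-1.65804, -1.75645, -0.0328)–(0, -2.44319, -0.0328)  len=1.7946
  (v19,v22,v20) [++-] → (0.525607, -1.36731, -0.0328)–(0, -1.585, -0.0328)  len=0.5689
  (v20,v22,v23) [-+-] → (0.525607, -1.36731, -0.0328)–(1.1208, -1.1208, -0.0328)  len=0.6442
  (v20,v23,v18) [--+] → (0.0695859, -2.41437, -0.0328)–(0, -2.44319, -0.0328)  len=0.0753
  (v18,v23,v21) [+-+] → (0.0695859, -2.41437, -0.0328)–(1.72763, -1.72763, -0.0328)  len=1.7946
  (v22,v1,v23) [++-] → (1.33849, -0.595193, -0.0328)–(1.1208, -1.1208, -0.0328)  len=0.5689
  (v23,v1,v2) [-+-] → (1.33849, -0.595193, -0.0328)–(1.585, 0, -0.0328)  len=0.6442
  (v23,v2,v21) [--+] → (1.75645, -1.65804, -0.0328)–(1.72763, -1.72763, -0.0328)  len=0.0753
  (v21,v2,v0) [+-+] → (1.75645, -1.65804, -0.0328)–(2.44319, 0, -0.0328)  len=1.7946

Chained into 2 loop(s):
  loop 1: 16 segments, perimeter = 9.7050
  loop 2: 16 segments, perimeter = 14.9596
Total perimeter = 24.665

loops=2 perimeter=24.665


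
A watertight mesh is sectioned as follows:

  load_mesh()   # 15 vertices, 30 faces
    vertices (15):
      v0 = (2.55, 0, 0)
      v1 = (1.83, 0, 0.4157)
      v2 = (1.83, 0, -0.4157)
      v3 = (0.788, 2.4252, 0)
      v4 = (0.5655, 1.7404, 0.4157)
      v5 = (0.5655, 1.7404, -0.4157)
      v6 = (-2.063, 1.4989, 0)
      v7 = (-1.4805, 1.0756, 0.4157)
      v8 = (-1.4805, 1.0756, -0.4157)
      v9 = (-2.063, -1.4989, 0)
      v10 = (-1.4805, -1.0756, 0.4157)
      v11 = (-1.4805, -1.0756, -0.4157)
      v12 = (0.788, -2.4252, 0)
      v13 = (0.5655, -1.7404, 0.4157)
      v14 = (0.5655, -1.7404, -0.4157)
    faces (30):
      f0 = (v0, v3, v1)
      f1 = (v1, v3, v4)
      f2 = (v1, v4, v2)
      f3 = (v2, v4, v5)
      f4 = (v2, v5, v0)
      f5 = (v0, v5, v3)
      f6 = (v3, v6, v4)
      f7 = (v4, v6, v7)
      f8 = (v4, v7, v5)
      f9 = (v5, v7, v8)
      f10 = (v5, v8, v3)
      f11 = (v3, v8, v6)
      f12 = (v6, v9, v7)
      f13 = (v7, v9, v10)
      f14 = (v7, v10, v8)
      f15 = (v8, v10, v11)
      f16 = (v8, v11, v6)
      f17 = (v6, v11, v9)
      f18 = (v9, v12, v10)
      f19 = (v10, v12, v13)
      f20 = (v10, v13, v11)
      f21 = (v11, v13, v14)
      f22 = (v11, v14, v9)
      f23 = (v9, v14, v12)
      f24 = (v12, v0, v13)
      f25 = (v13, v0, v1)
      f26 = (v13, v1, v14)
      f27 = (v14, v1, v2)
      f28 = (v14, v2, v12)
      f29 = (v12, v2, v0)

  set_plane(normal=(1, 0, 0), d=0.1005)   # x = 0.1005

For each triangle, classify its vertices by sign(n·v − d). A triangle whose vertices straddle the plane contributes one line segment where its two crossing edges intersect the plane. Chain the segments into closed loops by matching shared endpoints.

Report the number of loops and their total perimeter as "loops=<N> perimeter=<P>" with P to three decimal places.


loops=2 perimeter=4.624

Straddling triangles (12 of 30):
  (v3,v6,v4) [+-+] → (0.1005, 2.20183, 0)–(0.1005, 1.69768, 0.34216)  len=0.6093
  (v4,v6,v7) [+--] → (0.1005, 1.69768, 0.34216)–(0.1005, 1.58931, 0.4157)  len=0.1310
  (v4,v7,v5) [+-+] → (0.1005, 1.58931, 0.4157)–(0.1005, 1.58931, -0.226745)  len=0.6424
  (v5,v7,v8) [+--] → (0.1005, 1.58931, -0.226745)–(0.1005, 1.58931, -0.4157)  len=0.1890
  (v5,v8,v3) [+-+] → (0.1005, 1.58931, -0.4157)–(0.1005, 2.01619, -0.125984)  len=0.5159
  (v3,v8,v6) [+--] → (0.1005, 2.01619, -0.125984)–(0.1005, 2.20183, 0)  len=0.2244
  (v9,v12,v10) [-+-] → (0.1005, -2.20183, 0)–(0.1005, -2.01619, 0.125984)  len=0.2244
  (v10,v12,v13) [-++] → (0.1005, -2.01619, 0.125984)–(0.1005, -1.58931, 0.4157)  len=0.5159
  (v10,v13,v11) [-+-] → (0.1005, -1.58931, 0.4157)–(0.1005, -1.58931, 0.226745)  len=0.1890
  (v11,v13,v14) [-++] → (0.1005, -1.58931, 0.226745)–(0.1005, -1.58931, -0.4157)  len=0.6424
  (v11,v14,v9) [-+-] → (0.1005, -1.58931, -0.4157)–(0.1005, -1.69768, -0.34216)  len=0.1310
  (v9,v14,v12) [-++] → (0.1005, -1.69768, -0.34216)–(0.1005, -2.20183, 0)  len=0.6093

Chained into 2 loop(s):
  loop 1: 6 segments, perimeter = 2.3119
  loop 2: 6 segments, perimeter = 2.3119
Total perimeter = 4.624


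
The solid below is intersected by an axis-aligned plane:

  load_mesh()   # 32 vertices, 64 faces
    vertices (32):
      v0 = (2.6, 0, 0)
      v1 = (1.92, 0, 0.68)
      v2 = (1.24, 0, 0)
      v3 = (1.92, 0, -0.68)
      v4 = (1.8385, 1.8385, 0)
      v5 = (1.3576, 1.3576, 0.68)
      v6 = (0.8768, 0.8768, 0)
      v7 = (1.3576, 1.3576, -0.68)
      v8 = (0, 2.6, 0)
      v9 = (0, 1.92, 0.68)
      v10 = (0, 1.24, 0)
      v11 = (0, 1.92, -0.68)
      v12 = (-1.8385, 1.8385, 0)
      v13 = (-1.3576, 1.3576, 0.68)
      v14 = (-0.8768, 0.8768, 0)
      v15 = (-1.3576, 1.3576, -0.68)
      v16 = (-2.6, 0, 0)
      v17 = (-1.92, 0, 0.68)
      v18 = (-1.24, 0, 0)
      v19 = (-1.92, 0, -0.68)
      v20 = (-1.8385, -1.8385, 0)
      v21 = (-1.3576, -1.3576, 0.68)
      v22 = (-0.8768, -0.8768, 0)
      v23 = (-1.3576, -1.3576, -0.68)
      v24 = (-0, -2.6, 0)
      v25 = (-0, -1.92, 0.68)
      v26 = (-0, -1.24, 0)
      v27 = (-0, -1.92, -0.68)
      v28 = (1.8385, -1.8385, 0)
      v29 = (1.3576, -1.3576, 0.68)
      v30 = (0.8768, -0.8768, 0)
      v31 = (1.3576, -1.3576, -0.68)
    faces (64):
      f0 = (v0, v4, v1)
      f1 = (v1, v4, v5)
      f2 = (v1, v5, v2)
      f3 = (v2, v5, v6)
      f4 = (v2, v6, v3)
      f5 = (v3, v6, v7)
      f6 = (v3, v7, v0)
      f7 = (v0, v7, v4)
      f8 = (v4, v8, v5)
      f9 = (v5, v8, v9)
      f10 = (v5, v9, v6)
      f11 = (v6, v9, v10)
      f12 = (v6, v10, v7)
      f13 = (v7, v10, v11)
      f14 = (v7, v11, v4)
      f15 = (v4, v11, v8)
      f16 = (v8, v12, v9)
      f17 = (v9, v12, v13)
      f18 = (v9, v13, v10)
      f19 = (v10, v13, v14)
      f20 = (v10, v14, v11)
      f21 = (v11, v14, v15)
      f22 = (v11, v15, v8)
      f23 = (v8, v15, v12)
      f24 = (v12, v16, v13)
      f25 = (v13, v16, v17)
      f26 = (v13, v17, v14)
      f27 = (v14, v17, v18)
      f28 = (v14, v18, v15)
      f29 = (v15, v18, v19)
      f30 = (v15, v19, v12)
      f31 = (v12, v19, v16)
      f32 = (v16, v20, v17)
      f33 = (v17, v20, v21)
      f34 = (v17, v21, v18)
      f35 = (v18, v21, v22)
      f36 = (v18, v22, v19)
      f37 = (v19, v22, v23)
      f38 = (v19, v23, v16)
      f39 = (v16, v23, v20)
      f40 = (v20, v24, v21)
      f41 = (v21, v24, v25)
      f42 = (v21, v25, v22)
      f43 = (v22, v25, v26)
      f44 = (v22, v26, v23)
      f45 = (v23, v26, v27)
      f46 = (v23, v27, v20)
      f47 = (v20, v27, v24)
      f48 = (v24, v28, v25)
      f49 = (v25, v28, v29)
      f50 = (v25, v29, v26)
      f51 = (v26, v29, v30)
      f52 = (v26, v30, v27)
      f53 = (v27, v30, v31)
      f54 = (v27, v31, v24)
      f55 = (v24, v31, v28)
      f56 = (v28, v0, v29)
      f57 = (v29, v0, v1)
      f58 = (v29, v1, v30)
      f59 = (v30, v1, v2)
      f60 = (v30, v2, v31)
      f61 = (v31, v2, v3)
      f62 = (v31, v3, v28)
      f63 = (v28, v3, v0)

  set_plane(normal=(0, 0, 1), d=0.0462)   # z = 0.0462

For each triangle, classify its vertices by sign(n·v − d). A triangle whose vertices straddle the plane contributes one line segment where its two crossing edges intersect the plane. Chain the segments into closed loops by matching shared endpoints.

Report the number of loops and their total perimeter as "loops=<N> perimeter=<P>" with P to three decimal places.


Straddling triangles (32 of 64):
  (v0,v4,v1) [--+] → (1.84404, 1.71359, 0.0462)–(2.5538, 0, 0.0462)  len=1.8548
  (v1,v4,v5) [+-+] → (1.84404, 1.71359, 0.0462)–(1.80583, 1.80583, 0.0462)  len=0.0998
  (v1,v5,v2) [++-] → (1.24799, 0.0922369, 0.0462)–(1.2862, 0, 0.0462)  len=0.0998
  (v2,v5,v6) [-+-] → (1.24799, 0.0922369, 0.0462)–(0.909466, 0.909466, 0.0462)  len=0.8846
  (v4,v8,v5) [--+] → (0.0922369, 2.51559, 0.0462)–(1.80583, 1.80583, 0.0462)  len=1.8548
  (v5,v8,v9) [+-+] → (0.0922369, 2.51559, 0.0462)–(0, 2.5538, 0.0462)  len=0.0998
  (v5,v9,v6) [++-] → (0.817229, 0.947676, 0.0462)–(0.909466, 0.909466, 0.0462)  len=0.0998
  (v6,v9,v10) [-+-] → (0.817229, 0.947676, 0.0462)–(0, 1.2862, 0.0462)  len=0.8846
  (v8,v12,v9) [--+] → (-1.71359, 1.84404, 0.0462)–(0, 2.5538, 0.0462)  len=1.8548
  (v9,v12,v13) [+-+] → (-1.71359, 1.84404, 0.0462)–(-1.80583, 1.80583, 0.0462)  len=0.0998
  (v9,v13,v10) [++-] → (-0.0922369, 1.24799, 0.0462)–(0, 1.2862, 0.0462)  len=0.0998
  (v10,v13,v14) [-+-] → (-0.0922369, 1.24799, 0.0462)–(-0.909466, 0.909466, 0.0462)  len=0.8846
  (v12,v16,v13) [--+] → (-2.51559, 0.0922369, 0.0462)–(-1.80583, 1.80583, 0.0462)  len=1.8548
  (v13,v16,v17) [+-+] → (-2.51559, 0.0922369, 0.0462)–(-2.5538, 0, 0.0462)  len=0.0998
  (v13,v17,v14) [++-] → (-0.947676, 0.817229, 0.0462)–(-0.909466, 0.909466, 0.0462)  len=0.0998
  (v14,v17,v18) [-+-] → (-0.947676, 0.817229, 0.0462)–(-1.2862, 0, 0.0462)  len=0.8846
  (v16,v20,v17) [--+] → (-1.84404, -1.71359, 0.0462)–(-2.5538, 0, 0.0462)  len=1.8548
  (v17,v20,v21) [+-+] → (-1.84404, -1.71359, 0.0462)–(-1.80583, -1.80583, 0.0462)  len=0.0998
  (v17,v21,v18) [++-] → (-1.24799, -0.0922369, 0.0462)–(-1.2862, 0, 0.0462)  len=0.0998
  (v18,v21,v22) [-+-] → (-1.24799, -0.0922369, 0.0462)–(-0.909466, -0.909466, 0.0462)  len=0.8846
  (v20,v24,v21) [--+] → (-0.0922369, -2.51559, 0.0462)–(-1.80583, -1.80583, 0.0462)  len=1.8548
  (v21,v24,v25) [+-+] → (-0.0922369, -2.51559, 0.0462)–(0, -2.5538, 0.0462)  len=0.0998
  (v21,v25,v22) [++-] → (-0.817229, -0.947676, 0.0462)–(-0.909466, -0.909466, 0.0462)  len=0.0998
  (v22,v25,v26) [-+-] → (-0.817229, -0.947676, 0.0462)–(0, -1.2862, 0.0462)  len=0.8846
  (v24,v28,v25) [--+] → (1.71359, -1.84404, 0.0462)–(0, -2.5538, 0.0462)  len=1.8548
  (v25,v28,v29) [+-+] → (1.71359, -1.84404, 0.0462)–(1.80583, -1.80583, 0.0462)  len=0.0998
  (v25,v29,v26) [++-] → (0.0922369, -1.24799, 0.0462)–(0, -1.2862, 0.0462)  len=0.0998
  (v26,v29,v30) [-+-] → (0.0922369, -1.24799, 0.0462)–(0.909466, -0.909466, 0.0462)  len=0.8846
  (v28,v0,v29) [--+] → (2.51559, -0.0922369, 0.0462)–(1.80583, -1.80583, 0.0462)  len=1.8548
  (v29,v0,v1) [+-+] → (2.51559, -0.0922369, 0.0462)–(2.5538, 0, 0.0462)  len=0.0998
  (v29,v1,v30) [++-] → (0.947676, -0.817229, 0.0462)–(0.909466, -0.909466, 0.0462)  len=0.0998
  (v30,v1,v2) [-+-] → (0.947676, -0.817229, 0.0462)–(1.2862, 0, 0.0462)  len=0.8846

Chained into 2 loop(s):
  loop 1: 16 segments, perimeter = 15.6368
  loop 2: 16 segments, perimeter = 7.8753
Total perimeter = 23.512

loops=2 perimeter=23.512


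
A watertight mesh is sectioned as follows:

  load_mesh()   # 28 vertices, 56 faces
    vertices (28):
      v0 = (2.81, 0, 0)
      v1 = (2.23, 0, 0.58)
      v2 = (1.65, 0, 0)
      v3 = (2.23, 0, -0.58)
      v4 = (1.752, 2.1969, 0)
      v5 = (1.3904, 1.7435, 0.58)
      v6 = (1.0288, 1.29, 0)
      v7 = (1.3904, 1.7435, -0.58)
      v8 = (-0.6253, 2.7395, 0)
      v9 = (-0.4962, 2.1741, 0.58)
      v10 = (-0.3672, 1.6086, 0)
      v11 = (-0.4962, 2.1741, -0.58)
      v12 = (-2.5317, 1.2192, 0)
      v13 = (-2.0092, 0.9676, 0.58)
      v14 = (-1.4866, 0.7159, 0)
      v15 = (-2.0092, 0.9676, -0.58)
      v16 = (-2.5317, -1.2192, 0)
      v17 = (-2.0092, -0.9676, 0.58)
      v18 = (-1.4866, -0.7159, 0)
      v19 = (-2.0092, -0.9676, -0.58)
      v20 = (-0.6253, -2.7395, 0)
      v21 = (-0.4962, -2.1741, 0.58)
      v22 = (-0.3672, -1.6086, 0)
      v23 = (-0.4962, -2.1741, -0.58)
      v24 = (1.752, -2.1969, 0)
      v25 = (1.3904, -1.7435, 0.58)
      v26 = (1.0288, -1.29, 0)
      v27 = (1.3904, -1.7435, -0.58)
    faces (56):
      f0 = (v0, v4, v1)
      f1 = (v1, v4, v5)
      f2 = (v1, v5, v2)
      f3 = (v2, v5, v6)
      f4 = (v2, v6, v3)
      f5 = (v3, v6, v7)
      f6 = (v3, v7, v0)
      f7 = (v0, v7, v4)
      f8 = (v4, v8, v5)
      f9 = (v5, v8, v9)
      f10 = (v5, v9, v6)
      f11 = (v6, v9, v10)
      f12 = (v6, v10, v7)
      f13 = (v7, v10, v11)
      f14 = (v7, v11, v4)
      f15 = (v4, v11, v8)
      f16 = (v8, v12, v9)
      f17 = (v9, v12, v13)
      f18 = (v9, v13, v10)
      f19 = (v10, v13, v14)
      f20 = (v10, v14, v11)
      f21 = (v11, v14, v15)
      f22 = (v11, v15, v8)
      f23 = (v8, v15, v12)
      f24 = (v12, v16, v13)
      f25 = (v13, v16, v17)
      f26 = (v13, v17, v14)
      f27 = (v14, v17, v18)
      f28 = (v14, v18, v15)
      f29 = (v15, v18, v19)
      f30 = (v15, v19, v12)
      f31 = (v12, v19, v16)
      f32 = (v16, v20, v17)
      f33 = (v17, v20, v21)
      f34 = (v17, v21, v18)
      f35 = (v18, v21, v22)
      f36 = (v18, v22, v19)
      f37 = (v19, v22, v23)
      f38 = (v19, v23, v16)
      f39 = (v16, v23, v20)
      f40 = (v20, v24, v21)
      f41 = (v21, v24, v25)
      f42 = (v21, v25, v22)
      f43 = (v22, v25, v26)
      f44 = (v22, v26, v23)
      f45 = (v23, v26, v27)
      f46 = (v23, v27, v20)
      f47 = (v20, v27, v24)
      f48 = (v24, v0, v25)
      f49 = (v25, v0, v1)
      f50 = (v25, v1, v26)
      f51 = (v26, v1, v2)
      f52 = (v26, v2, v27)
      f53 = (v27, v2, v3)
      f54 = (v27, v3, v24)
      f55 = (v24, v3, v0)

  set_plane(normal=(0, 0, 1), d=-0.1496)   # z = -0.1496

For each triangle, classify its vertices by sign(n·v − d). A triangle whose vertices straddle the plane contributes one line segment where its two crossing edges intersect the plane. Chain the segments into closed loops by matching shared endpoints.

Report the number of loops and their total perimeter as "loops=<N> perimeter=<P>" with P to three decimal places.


loops=2 perimeter=27.092

Straddling triangles (28 of 56):
  (v2,v6,v3) [++-] → (1.33863, 0.957269, -0.1496)–(1.7996, 0, -0.1496)  len=1.0625
  (v3,v6,v7) [-+-] → (1.33863, 0.957269, -0.1496)–(1.12207, 1.40697, -0.1496)  len=0.4991
  (v3,v7,v0) [--+] → (2.44384, 0.449703, -0.1496)–(2.6604, 0, -0.1496)  len=0.4991
  (v0,v7,v4) [+-+] → (2.44384, 0.449703, -0.1496)–(1.65873, 2.07995, -0.1496)  len=1.8095
  (v6,v10,v7) [++-] → (0.0861396, 1.64339, -0.1496)–(1.12207, 1.40697, -0.1496)  len=1.0626
  (v7,v10,v11) [-+-] → (0.0861396, 1.64339, -0.1496)–(-0.400473, 1.75446, -0.1496)  len=0.4991
  (v7,v11,v4) [--+] → (1.17212, 2.19102, -0.1496)–(1.65873, 2.07995, -0.1496)  len=0.4991
  (v4,v11,v8) [+-+] → (1.17212, 2.19102, -0.1496)–(-0.592001, 2.59367, -0.1496)  len=1.8095
  (v10,v14,v11) [++-] → (-1.23115, 1.09202, -0.1496)–(-0.400473, 1.75446, -0.1496)  len=1.0625
  (v11,v14,v15) [-+-] → (-1.23115, 1.09202, -0.1496)–(-1.62139, 0.780821, -0.1496)  len=0.4991
  (v11,v15,v8) [--+] → (-0.982251, 2.28247, -0.1496)–(-0.592001, 2.59367, -0.1496)  len=0.4991
  (v8,v15,v12) [+-+] → (-0.982251, 2.28247, -0.1496)–(-2.39693, 1.1543, -0.1496)  len=1.8094
  (v14,v18,v15) [++-] → (-1.62139, -0.281673, -0.1496)–(-1.62139, 0.780821, -0.1496)  len=1.0625
  (v15,v18,v19) [-+-] → (-1.62139, -0.281673, -0.1496)–(-1.62139, -0.780821, -0.1496)  len=0.4991
  (v15,v19,v12) [--+] → (-2.39693, 0.655156, -0.1496)–(-2.39693, 1.1543, -0.1496)  len=0.4991
  (v12,v19,v16) [+-+] → (-2.39693, 0.655156, -0.1496)–(-2.39693, -1.1543, -0.1496)  len=1.8095
  (v18,v22,v19) [++-] → (-0.790723, -1.44327, -0.1496)–(-1.62139, -0.780821, -0.1496)  len=1.0625
  (v19,v22,v23) [-+-] → (-0.790723, -1.44327, -0.1496)–(-0.400473, -1.75446, -0.1496)  len=0.4991
  (v19,v23,v16) [--+] → (-2.00668, -1.4655, -0.1496)–(-2.39693, -1.1543, -0.1496)  len=0.4991
  (v16,v23,v20) [+-+] → (-2.00668, -1.4655, -0.1496)–(-0.592001, -2.59367, -0.1496)  len=1.8094
  (v22,v26,v23) [++-] → (0.635455, -1.51804, -0.1496)–(-0.400473, -1.75446, -0.1496)  len=1.0626
  (v23,v26,v27) [-+-] → (0.635455, -1.51804, -0.1496)–(1.12207, -1.40697, -0.1496)  len=0.4991
  (v23,v27,v20) [--+] → (-0.105388, -2.4826, -0.1496)–(-0.592001, -2.59367, -0.1496)  len=0.4991
  (v20,v27,v24) [+-+] → (-0.105388, -2.4826, -0.1496)–(1.65873, -2.07995, -0.1496)  len=1.8095
  (v26,v2,v27) [++-] → (1.58304, -0.449703, -0.1496)–(1.12207, -1.40697, -0.1496)  len=1.0625
  (v27,v2,v3) [-+-] → (1.58304, -0.449703, -0.1496)–(1.7996, 0, -0.1496)  len=0.4991
  (v27,v3,v24) [--+] → (1.87529, -1.63025, -0.1496)–(1.65873, -2.07995, -0.1496)  len=0.4991
  (v24,v3,v0) [+-+] → (1.87529, -1.63025, -0.1496)–(2.6604, 0, -0.1496)  len=1.8095

Chained into 2 loop(s):
  loop 1: 14 segments, perimeter = 10.9315
  loop 2: 14 segments, perimeter = 16.1602
Total perimeter = 27.092
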